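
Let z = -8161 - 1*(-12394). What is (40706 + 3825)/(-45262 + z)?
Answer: -44531/41029 ≈ -1.0854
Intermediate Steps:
z = 4233 (z = -8161 + 12394 = 4233)
(40706 + 3825)/(-45262 + z) = (40706 + 3825)/(-45262 + 4233) = 44531/(-41029) = 44531*(-1/41029) = -44531/41029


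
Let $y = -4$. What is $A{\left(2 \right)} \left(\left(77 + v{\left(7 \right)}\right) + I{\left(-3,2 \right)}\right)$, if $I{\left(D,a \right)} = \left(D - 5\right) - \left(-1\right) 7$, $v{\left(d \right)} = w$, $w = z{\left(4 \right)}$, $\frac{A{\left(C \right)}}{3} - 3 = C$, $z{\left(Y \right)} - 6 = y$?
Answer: $1170$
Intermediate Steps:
$z{\left(Y \right)} = 2$ ($z{\left(Y \right)} = 6 - 4 = 2$)
$A{\left(C \right)} = 9 + 3 C$
$w = 2$
$v{\left(d \right)} = 2$
$I{\left(D,a \right)} = 2 + D$ ($I{\left(D,a \right)} = \left(-5 + D\right) - -7 = \left(-5 + D\right) + 7 = 2 + D$)
$A{\left(2 \right)} \left(\left(77 + v{\left(7 \right)}\right) + I{\left(-3,2 \right)}\right) = \left(9 + 3 \cdot 2\right) \left(\left(77 + 2\right) + \left(2 - 3\right)\right) = \left(9 + 6\right) \left(79 - 1\right) = 15 \cdot 78 = 1170$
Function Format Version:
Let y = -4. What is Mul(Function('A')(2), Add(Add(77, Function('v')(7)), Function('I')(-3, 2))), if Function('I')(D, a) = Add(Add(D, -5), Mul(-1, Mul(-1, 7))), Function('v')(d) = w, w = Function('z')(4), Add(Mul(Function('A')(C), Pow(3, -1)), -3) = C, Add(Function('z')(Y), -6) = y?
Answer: 1170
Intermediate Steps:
Function('z')(Y) = 2 (Function('z')(Y) = Add(6, -4) = 2)
Function('A')(C) = Add(9, Mul(3, C))
w = 2
Function('v')(d) = 2
Function('I')(D, a) = Add(2, D) (Function('I')(D, a) = Add(Add(-5, D), Mul(-1, -7)) = Add(Add(-5, D), 7) = Add(2, D))
Mul(Function('A')(2), Add(Add(77, Function('v')(7)), Function('I')(-3, 2))) = Mul(Add(9, Mul(3, 2)), Add(Add(77, 2), Add(2, -3))) = Mul(Add(9, 6), Add(79, -1)) = Mul(15, 78) = 1170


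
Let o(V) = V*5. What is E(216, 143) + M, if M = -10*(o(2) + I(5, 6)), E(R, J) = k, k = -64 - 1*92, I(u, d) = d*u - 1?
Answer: -546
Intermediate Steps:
o(V) = 5*V
I(u, d) = -1 + d*u
k = -156 (k = -64 - 92 = -156)
E(R, J) = -156
M = -390 (M = -10*(5*2 + (-1 + 6*5)) = -10*(10 + (-1 + 30)) = -10*(10 + 29) = -10*39 = -390)
E(216, 143) + M = -156 - 390 = -546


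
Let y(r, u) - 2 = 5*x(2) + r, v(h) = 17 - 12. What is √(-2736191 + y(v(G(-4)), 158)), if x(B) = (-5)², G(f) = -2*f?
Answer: I*√2736059 ≈ 1654.1*I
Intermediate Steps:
v(h) = 5
x(B) = 25
y(r, u) = 127 + r (y(r, u) = 2 + (5*25 + r) = 2 + (125 + r) = 127 + r)
√(-2736191 + y(v(G(-4)), 158)) = √(-2736191 + (127 + 5)) = √(-2736191 + 132) = √(-2736059) = I*√2736059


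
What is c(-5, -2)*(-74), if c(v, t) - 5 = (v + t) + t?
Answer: 296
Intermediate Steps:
c(v, t) = 5 + v + 2*t (c(v, t) = 5 + ((v + t) + t) = 5 + ((t + v) + t) = 5 + (v + 2*t) = 5 + v + 2*t)
c(-5, -2)*(-74) = (5 - 5 + 2*(-2))*(-74) = (5 - 5 - 4)*(-74) = -4*(-74) = 296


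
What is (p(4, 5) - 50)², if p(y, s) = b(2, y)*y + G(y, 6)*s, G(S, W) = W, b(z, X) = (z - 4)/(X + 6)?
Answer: 10816/25 ≈ 432.64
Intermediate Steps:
b(z, X) = (-4 + z)/(6 + X)
p(y, s) = 6*s - 2*y/(6 + y) (p(y, s) = ((-4 + 2)/(6 + y))*y + 6*s = (-2/(6 + y))*y + 6*s = -2*y/(6 + y) + 6*s = 6*s - 2*y/(6 + y))
(p(4, 5) - 50)² = (2*(-1*4 + 3*5*(6 + 4))/(6 + 4) - 50)² = (2*(-4 + 3*5*10)/10 - 50)² = (2*(⅒)*(-4 + 150) - 50)² = (2*(⅒)*146 - 50)² = (146/5 - 50)² = (-104/5)² = 10816/25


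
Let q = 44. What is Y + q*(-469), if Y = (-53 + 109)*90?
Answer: -15596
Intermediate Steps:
Y = 5040 (Y = 56*90 = 5040)
Y + q*(-469) = 5040 + 44*(-469) = 5040 - 20636 = -15596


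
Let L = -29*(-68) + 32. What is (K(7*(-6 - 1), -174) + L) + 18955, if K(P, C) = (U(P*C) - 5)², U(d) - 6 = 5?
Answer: 20995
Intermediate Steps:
L = 2004 (L = 1972 + 32 = 2004)
U(d) = 11 (U(d) = 6 + 5 = 11)
K(P, C) = 36 (K(P, C) = (11 - 5)² = 6² = 36)
(K(7*(-6 - 1), -174) + L) + 18955 = (36 + 2004) + 18955 = 2040 + 18955 = 20995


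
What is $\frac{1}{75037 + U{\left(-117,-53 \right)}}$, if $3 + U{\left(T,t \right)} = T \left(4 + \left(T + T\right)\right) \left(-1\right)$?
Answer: $\frac{1}{48124} \approx 2.078 \cdot 10^{-5}$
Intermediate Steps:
$U{\left(T,t \right)} = -3 + T \left(-4 - 2 T\right)$ ($U{\left(T,t \right)} = -3 + T \left(4 + \left(T + T\right)\right) \left(-1\right) = -3 + T \left(4 + 2 T\right) \left(-1\right) = -3 + T \left(-4 - 2 T\right)$)
$\frac{1}{75037 + U{\left(-117,-53 \right)}} = \frac{1}{75037 - \left(-465 + 27378\right)} = \frac{1}{75037 - 26913} = \frac{1}{48124}$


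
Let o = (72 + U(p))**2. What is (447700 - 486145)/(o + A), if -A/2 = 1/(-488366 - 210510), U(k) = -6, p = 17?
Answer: -13434143910/1522151929 ≈ -8.8258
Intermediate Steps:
A = 1/349438 (A = -2/(-488366 - 210510) = -2/(-698876) = -2*(-1/698876) = 1/349438 ≈ 2.8617e-6)
o = 4356 (o = (72 - 6)**2 = 66**2 = 4356)
(447700 - 486145)/(o + A) = (447700 - 486145)/(4356 + 1/349438) = -38445/1522151929/349438 = -38445*349438/1522151929 = -13434143910/1522151929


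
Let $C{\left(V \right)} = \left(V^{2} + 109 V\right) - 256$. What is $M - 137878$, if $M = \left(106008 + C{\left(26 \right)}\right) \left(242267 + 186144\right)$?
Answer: $46808904804$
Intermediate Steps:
$C{\left(V \right)} = -256 + V^{2} + 109 V$
$M = 46809042682$ ($M = \left(106008 + \left(-256 + 26^{2} + 109 \cdot 26\right)\right) \left(242267 + 186144\right) = \left(106008 + \left(-256 + 676 + 2834\right)\right) 428411 = \left(106008 + 3254\right) 428411 = 109262 \cdot 428411 = 46809042682$)
$M - 137878 = 46809042682 - 137878 = 46808904804$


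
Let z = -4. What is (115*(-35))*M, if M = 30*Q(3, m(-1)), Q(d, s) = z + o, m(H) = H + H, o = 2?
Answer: 241500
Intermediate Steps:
m(H) = 2*H
Q(d, s) = -2 (Q(d, s) = -4 + 2 = -2)
M = -60 (M = 30*(-2) = -60)
(115*(-35))*M = (115*(-35))*(-60) = -4025*(-60) = 241500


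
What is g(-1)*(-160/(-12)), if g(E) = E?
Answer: -40/3 ≈ -13.333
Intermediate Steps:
g(-1)*(-160/(-12)) = -(-160)/(-12) = -(-160)*(-1)/12 = -1*40/3 = -40/3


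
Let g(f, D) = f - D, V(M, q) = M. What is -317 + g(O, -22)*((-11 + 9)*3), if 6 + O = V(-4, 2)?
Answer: -389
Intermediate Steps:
O = -10 (O = -6 - 4 = -10)
-317 + g(O, -22)*((-11 + 9)*3) = -317 + (-10 - 1*(-22))*((-11 + 9)*3) = -317 + (-10 + 22)*(-2*3) = -317 + 12*(-6) = -317 - 72 = -389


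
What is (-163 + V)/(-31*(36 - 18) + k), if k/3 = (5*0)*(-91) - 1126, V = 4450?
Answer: -1429/1312 ≈ -1.0892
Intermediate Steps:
k = -3378 (k = 3*((5*0)*(-91) - 1126) = 3*(0*(-91) - 1126) = 3*(0 - 1126) = 3*(-1126) = -3378)
(-163 + V)/(-31*(36 - 18) + k) = (-163 + 4450)/(-31*(36 - 18) - 3378) = 4287/(-31*18 - 3378) = 4287/(-558 - 3378) = 4287/(-3936) = 4287*(-1/3936) = -1429/1312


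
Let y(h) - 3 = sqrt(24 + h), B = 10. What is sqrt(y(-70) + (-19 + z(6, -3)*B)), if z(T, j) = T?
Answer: sqrt(44 + I*sqrt(46)) ≈ 6.6528 + 0.50973*I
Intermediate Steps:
y(h) = 3 + sqrt(24 + h)
sqrt(y(-70) + (-19 + z(6, -3)*B)) = sqrt((3 + sqrt(24 - 70)) + (-19 + 6*10)) = sqrt((3 + sqrt(-46)) + (-19 + 60)) = sqrt((3 + I*sqrt(46)) + 41) = sqrt(44 + I*sqrt(46))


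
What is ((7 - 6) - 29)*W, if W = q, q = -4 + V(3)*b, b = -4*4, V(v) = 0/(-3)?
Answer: 112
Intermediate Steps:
V(v) = 0 (V(v) = 0*(-⅓) = 0)
b = -16
q = -4 (q = -4 + 0*(-16) = -4 + 0 = -4)
W = -4
((7 - 6) - 29)*W = ((7 - 6) - 29)*(-4) = (1 - 29)*(-4) = -28*(-4) = 112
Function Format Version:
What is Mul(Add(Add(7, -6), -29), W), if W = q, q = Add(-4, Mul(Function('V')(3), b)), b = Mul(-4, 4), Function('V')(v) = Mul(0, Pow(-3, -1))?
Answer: 112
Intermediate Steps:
Function('V')(v) = 0 (Function('V')(v) = Mul(0, Rational(-1, 3)) = 0)
b = -16
q = -4 (q = Add(-4, Mul(0, -16)) = Add(-4, 0) = -4)
W = -4
Mul(Add(Add(7, -6), -29), W) = Mul(Add(Add(7, -6), -29), -4) = Mul(Add(1, -29), -4) = Mul(-28, -4) = 112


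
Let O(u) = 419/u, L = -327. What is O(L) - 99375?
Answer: -32496044/327 ≈ -99376.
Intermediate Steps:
O(L) - 99375 = 419/(-327) - 99375 = 419*(-1/327) - 99375 = -419/327 - 99375 = -32496044/327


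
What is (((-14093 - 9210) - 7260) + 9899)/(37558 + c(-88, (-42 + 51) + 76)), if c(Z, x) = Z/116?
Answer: -74907/136145 ≈ -0.55020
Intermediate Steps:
c(Z, x) = Z/116 (c(Z, x) = Z*(1/116) = Z/116)
(((-14093 - 9210) - 7260) + 9899)/(37558 + c(-88, (-42 + 51) + 76)) = (((-14093 - 9210) - 7260) + 9899)/(37558 + (1/116)*(-88)) = ((-23303 - 7260) + 9899)/(37558 - 22/29) = (-30563 + 9899)/(1089160/29) = -20664*29/1089160 = -74907/136145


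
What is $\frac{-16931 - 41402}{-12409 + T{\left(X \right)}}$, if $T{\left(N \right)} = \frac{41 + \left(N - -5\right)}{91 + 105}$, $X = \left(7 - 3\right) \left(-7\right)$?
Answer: $\frac{5716634}{1216073} \approx 4.7009$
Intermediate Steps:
$X = -28$ ($X = 4 \left(-7\right) = -28$)
$T{\left(N \right)} = \frac{23}{98} + \frac{N}{196}$ ($T{\left(N \right)} = \frac{41 + \left(N + 5\right)}{196} = \left(41 + \left(5 + N\right)\right) \frac{1}{196} = \left(46 + N\right) \frac{1}{196} = \frac{23}{98} + \frac{N}{196}$)
$\frac{-16931 - 41402}{-12409 + T{\left(X \right)}} = \frac{-16931 - 41402}{-12409 + \left(\frac{23}{98} + \frac{1}{196} \left(-28\right)\right)} = - \frac{58333}{-12409 + \left(\frac{23}{98} - \frac{1}{7}\right)} = - \frac{58333}{-12409 + \frac{9}{98}} = - \frac{58333}{- \frac{1216073}{98}} = \left(-58333\right) \left(- \frac{98}{1216073}\right) = \frac{5716634}{1216073}$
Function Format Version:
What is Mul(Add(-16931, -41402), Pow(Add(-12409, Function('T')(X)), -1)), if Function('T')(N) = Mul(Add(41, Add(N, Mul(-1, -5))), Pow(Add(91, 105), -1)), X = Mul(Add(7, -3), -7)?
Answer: Rational(5716634, 1216073) ≈ 4.7009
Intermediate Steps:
X = -28 (X = Mul(4, -7) = -28)
Function('T')(N) = Add(Rational(23, 98), Mul(Rational(1, 196), N)) (Function('T')(N) = Mul(Add(41, Add(N, 5)), Pow(196, -1)) = Mul(Add(41, Add(5, N)), Rational(1, 196)) = Mul(Add(46, N), Rational(1, 196)) = Add(Rational(23, 98), Mul(Rational(1, 196), N)))
Mul(Add(-16931, -41402), Pow(Add(-12409, Function('T')(X)), -1)) = Mul(Add(-16931, -41402), Pow(Add(-12409, Add(Rational(23, 98), Mul(Rational(1, 196), -28))), -1)) = Mul(-58333, Pow(Add(-12409, Add(Rational(23, 98), Rational(-1, 7))), -1)) = Mul(-58333, Pow(Add(-12409, Rational(9, 98)), -1)) = Mul(-58333, Pow(Rational(-1216073, 98), -1)) = Mul(-58333, Rational(-98, 1216073)) = Rational(5716634, 1216073)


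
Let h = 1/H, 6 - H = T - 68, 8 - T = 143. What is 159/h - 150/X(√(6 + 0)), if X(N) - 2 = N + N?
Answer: 33246 - 15*√6 ≈ 33209.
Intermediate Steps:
T = -135 (T = 8 - 1*143 = 8 - 143 = -135)
X(N) = 2 + 2*N (X(N) = 2 + (N + N) = 2 + 2*N)
H = 209 (H = 6 - (-135 - 68) = 6 - 1*(-203) = 6 + 203 = 209)
h = 1/209 ≈ 0.0047847
159/h - 150/X(√(6 + 0)) = 159/(1/209) - 150/(2 + 2*√(6 + 0)) = 159*209 - 150/(2 + 2*√6) = 33231 - 150/(2 + 2*√6)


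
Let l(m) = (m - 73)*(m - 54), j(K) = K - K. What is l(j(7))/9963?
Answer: 146/369 ≈ 0.39566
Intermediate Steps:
j(K) = 0
l(m) = (-73 + m)*(-54 + m)
l(j(7))/9963 = (3942 + 0² - 127*0)/9963 = (3942 + 0 + 0)*(1/9963) = 3942*(1/9963) = 146/369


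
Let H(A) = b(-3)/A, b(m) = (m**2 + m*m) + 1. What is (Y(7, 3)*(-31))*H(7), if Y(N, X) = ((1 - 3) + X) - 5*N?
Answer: 20026/7 ≈ 2860.9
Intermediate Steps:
Y(N, X) = -2 + X - 5*N (Y(N, X) = (-2 + X) - 5*N = -2 + X - 5*N)
b(m) = 1 + 2*m**2 (b(m) = (m**2 + m**2) + 1 = 2*m**2 + 1 = 1 + 2*m**2)
H(A) = 19/A (H(A) = (1 + 2*(-3)**2)/A = (1 + 2*9)/A = (1 + 18)/A = 19/A)
(Y(7, 3)*(-31))*H(7) = ((-2 + 3 - 5*7)*(-31))*(19/7) = ((-2 + 3 - 35)*(-31))*(19*(1/7)) = -34*(-31)*(19/7) = 1054*(19/7) = 20026/7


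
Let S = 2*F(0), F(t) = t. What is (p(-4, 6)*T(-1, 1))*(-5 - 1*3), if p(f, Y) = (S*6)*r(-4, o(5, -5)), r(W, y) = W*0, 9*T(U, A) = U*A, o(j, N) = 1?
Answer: 0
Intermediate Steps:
T(U, A) = A*U/9 (T(U, A) = (U*A)/9 = (A*U)/9 = A*U/9)
r(W, y) = 0
S = 0 (S = 2*0 = 0)
p(f, Y) = 0 (p(f, Y) = (0*6)*0 = 0*0 = 0)
(p(-4, 6)*T(-1, 1))*(-5 - 1*3) = (0*((1/9)*1*(-1)))*(-5 - 1*3) = (0*(-1/9))*(-5 - 3) = 0*(-8) = 0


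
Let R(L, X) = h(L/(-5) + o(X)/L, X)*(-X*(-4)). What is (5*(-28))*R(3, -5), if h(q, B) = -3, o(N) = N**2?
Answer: -8400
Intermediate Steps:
R(L, X) = -12*X (R(L, X) = -3*(-X)*(-4) = -12*X)
(5*(-28))*R(3, -5) = (5*(-28))*(-12*(-5)) = -140*60 = -8400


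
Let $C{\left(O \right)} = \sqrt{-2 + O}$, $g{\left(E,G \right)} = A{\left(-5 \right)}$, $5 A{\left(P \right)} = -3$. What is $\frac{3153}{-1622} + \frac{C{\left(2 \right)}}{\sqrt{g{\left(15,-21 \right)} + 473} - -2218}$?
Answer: $- \frac{3153}{1622} \approx -1.9439$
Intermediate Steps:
$A{\left(P \right)} = - \frac{3}{5}$ ($A{\left(P \right)} = \frac{1}{5} \left(-3\right) = - \frac{3}{5}$)
$g{\left(E,G \right)} = - \frac{3}{5}$
$\frac{3153}{-1622} + \frac{C{\left(2 \right)}}{\sqrt{g{\left(15,-21 \right)} + 473} - -2218} = \frac{3153}{-1622} + \frac{\sqrt{-2 + 2}}{\sqrt{- \frac{3}{5} + 473} - -2218} = 3153 \left(- \frac{1}{1622}\right) + \frac{\sqrt{0}}{\sqrt{\frac{2362}{5}} + 2218} = - \frac{3153}{1622} + \frac{0}{\frac{\sqrt{11810}}{5} + 2218} = - \frac{3153}{1622} + \frac{0}{2218 + \frac{\sqrt{11810}}{5}} = - \frac{3153}{1622} + 0 = - \frac{3153}{1622}$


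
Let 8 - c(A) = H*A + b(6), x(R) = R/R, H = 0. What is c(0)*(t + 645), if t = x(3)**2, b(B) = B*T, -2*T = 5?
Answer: 14858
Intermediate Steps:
T = -5/2 (T = -1/2*5 = -5/2 ≈ -2.5000)
x(R) = 1
b(B) = -5*B/2 (b(B) = B*(-5/2) = -5*B/2)
t = 1 (t = 1**2 = 1)
c(A) = 23 (c(A) = 8 - (0*A - 5/2*6) = 8 - (0 - 15) = 8 - 1*(-15) = 8 + 15 = 23)
c(0)*(t + 645) = 23*(1 + 645) = 23*646 = 14858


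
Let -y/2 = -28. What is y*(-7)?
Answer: -392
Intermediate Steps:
y = 56 (y = -2*(-28) = 56)
y*(-7) = 56*(-7) = -392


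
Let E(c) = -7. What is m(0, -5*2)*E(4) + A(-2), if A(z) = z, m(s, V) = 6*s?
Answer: -2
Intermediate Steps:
m(0, -5*2)*E(4) + A(-2) = (6*0)*(-7) - 2 = 0*(-7) - 2 = 0 - 2 = -2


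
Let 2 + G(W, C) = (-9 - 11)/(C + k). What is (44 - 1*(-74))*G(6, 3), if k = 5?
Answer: -531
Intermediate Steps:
G(W, C) = -2 - 20/(5 + C) (G(W, C) = -2 + (-9 - 11)/(C + 5) = -2 - 20/(5 + C))
(44 - 1*(-74))*G(6, 3) = (44 - 1*(-74))*(2*(-15 - 1*3)/(5 + 3)) = (44 + 74)*(2*(-15 - 3)/8) = 118*(2*(⅛)*(-18)) = 118*(-9/2) = -531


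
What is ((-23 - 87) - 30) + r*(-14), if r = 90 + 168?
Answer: -3752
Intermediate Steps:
r = 258
((-23 - 87) - 30) + r*(-14) = ((-23 - 87) - 30) + 258*(-14) = (-110 - 30) - 3612 = -140 - 3612 = -3752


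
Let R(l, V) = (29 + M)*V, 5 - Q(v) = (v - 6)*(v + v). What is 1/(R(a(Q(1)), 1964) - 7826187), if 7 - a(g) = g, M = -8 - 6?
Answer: -1/7796727 ≈ -1.2826e-7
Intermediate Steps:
Q(v) = 5 - 2*v*(-6 + v) (Q(v) = 5 - (v - 6)*(v + v) = 5 - (-6 + v)*2*v = 5 - 2*v*(-6 + v))
M = -14
a(g) = 7 - g
R(l, V) = 15*V (R(l, V) = (29 - 14)*V = 15*V)
1/(R(a(Q(1)), 1964) - 7826187) = 1/(15*1964 - 7826187) = 1/(29460 - 7826187) = 1/(-7796727) = -1/7796727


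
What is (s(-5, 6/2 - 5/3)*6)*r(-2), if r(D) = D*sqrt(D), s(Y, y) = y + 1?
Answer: -28*I*sqrt(2) ≈ -39.598*I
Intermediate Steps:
s(Y, y) = 1 + y
r(D) = D**(3/2)
(s(-5, 6/2 - 5/3)*6)*r(-2) = ((1 + (6/2 - 5/3))*6)*(-2)**(3/2) = ((1 + (6*(1/2) - 5*1/3))*6)*(-2*I*sqrt(2)) = ((1 + (3 - 5/3))*6)*(-2*I*sqrt(2)) = ((1 + 4/3)*6)*(-2*I*sqrt(2)) = ((7/3)*6)*(-2*I*sqrt(2)) = 14*(-2*I*sqrt(2)) = -28*I*sqrt(2)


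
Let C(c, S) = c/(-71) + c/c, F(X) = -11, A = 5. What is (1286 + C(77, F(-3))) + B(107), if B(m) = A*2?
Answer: 92010/71 ≈ 1295.9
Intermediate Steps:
B(m) = 10 (B(m) = 5*2 = 10)
C(c, S) = 1 - c/71 (C(c, S) = c*(-1/71) + 1 = -c/71 + 1 = 1 - c/71)
(1286 + C(77, F(-3))) + B(107) = (1286 + (1 - 1/71*77)) + 10 = (1286 + (1 - 77/71)) + 10 = (1286 - 6/71) + 10 = 91300/71 + 10 = 92010/71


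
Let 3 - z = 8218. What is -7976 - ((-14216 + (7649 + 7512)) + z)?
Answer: -706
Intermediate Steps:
z = -8215 (z = 3 - 1*8218 = 3 - 8218 = -8215)
-7976 - ((-14216 + (7649 + 7512)) + z) = -7976 - ((-14216 + (7649 + 7512)) - 8215) = -7976 - ((-14216 + 15161) - 8215) = -7976 - (945 - 8215) = -7976 - 1*(-7270) = -7976 + 7270 = -706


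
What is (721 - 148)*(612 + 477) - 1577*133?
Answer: 414256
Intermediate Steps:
(721 - 148)*(612 + 477) - 1577*133 = 573*1089 - 209741 = 623997 - 209741 = 414256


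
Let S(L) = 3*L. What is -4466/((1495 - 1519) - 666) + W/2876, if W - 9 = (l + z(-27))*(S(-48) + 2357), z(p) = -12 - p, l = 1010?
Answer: 394498669/496110 ≈ 795.18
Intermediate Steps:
W = 2268334 (W = 9 + (1010 + (-12 - 1*(-27)))*(3*(-48) + 2357) = 9 + (1010 + (-12 + 27))*(-144 + 2357) = 9 + (1010 + 15)*2213 = 9 + 1025*2213 = 9 + 2268325 = 2268334)
-4466/((1495 - 1519) - 666) + W/2876 = -4466/((1495 - 1519) - 666) + 2268334/2876 = -4466/(-24 - 666) + 2268334*(1/2876) = -4466/(-690) + 1134167/1438 = -4466*(-1/690) + 1134167/1438 = 2233/345 + 1134167/1438 = 394498669/496110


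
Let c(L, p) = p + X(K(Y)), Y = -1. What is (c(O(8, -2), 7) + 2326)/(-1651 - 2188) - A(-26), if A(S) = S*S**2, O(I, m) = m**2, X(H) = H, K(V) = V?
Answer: 6133812/349 ≈ 17575.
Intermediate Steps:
c(L, p) = -1 + p (c(L, p) = p - 1 = -1 + p)
A(S) = S**3
(c(O(8, -2), 7) + 2326)/(-1651 - 2188) - A(-26) = ((-1 + 7) + 2326)/(-1651 - 2188) - 1*(-26)**3 = (6 + 2326)/(-3839) - 1*(-17576) = 2332*(-1/3839) + 17576 = -212/349 + 17576 = 6133812/349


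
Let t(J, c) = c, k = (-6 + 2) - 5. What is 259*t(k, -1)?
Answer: -259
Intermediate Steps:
k = -9 (k = -4 - 5 = -9)
259*t(k, -1) = 259*(-1) = -259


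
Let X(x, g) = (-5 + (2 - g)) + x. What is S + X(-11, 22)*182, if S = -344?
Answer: -6896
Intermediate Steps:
X(x, g) = -3 + x - g (X(x, g) = (-3 - g) + x = -3 + x - g)
S + X(-11, 22)*182 = -344 + (-3 - 11 - 1*22)*182 = -344 + (-3 - 11 - 22)*182 = -344 - 36*182 = -344 - 6552 = -6896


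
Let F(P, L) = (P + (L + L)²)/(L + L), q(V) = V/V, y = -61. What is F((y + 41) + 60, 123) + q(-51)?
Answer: 30401/123 ≈ 247.16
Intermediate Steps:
q(V) = 1
F(P, L) = (P + 4*L²)/(2*L) (F(P, L) = (P + (2*L)²)/((2*L)) = (P + 4*L²)*(1/(2*L)) = (P + 4*L²)/(2*L))
F((y + 41) + 60, 123) + q(-51) = (2*123 + (½)*((-61 + 41) + 60)/123) + 1 = (246 + (½)*(-20 + 60)*(1/123)) + 1 = (246 + (½)*40*(1/123)) + 1 = (246 + 20/123) + 1 = 30278/123 + 1 = 30401/123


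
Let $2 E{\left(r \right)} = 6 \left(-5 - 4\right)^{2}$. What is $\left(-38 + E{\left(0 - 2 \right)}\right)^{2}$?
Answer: $42025$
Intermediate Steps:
$E{\left(r \right)} = 243$ ($E{\left(r \right)} = \frac{6 \left(-5 - 4\right)^{2}}{2} = \frac{6 \left(-9\right)^{2}}{2} = \frac{6 \cdot 81}{2} = \frac{1}{2} \cdot 486 = 243$)
$\left(-38 + E{\left(0 - 2 \right)}\right)^{2} = \left(-38 + 243\right)^{2} = 205^{2} = 42025$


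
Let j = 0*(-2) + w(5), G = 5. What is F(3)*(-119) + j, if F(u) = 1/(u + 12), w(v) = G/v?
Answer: -104/15 ≈ -6.9333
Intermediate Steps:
w(v) = 5/v
j = 1 (j = 0*(-2) + 5/5 = 0 + 5*(⅕) = 0 + 1 = 1)
F(u) = 1/(12 + u)
F(3)*(-119) + j = -119/(12 + 3) + 1 = -119/15 + 1 = -104/15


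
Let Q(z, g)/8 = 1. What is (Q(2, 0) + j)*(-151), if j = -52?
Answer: 6644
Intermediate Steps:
Q(z, g) = 8 (Q(z, g) = 8*1 = 8)
(Q(2, 0) + j)*(-151) = (8 - 52)*(-151) = -44*(-151) = 6644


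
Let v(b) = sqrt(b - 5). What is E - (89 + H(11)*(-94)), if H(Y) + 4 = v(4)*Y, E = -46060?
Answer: -46525 + 1034*I ≈ -46525.0 + 1034.0*I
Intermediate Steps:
v(b) = sqrt(-5 + b)
H(Y) = -4 + I*Y (H(Y) = -4 + sqrt(-5 + 4)*Y = -4 + sqrt(-1)*Y = -4 + I*Y)
E - (89 + H(11)*(-94)) = -46060 - (89 + (-4 + I*11)*(-94)) = -46060 - (89 + (-4 + 11*I)*(-94)) = -46060 - (89 + (376 - 1034*I)) = -46060 - (465 - 1034*I) = -46060 + (-465 + 1034*I) = -46525 + 1034*I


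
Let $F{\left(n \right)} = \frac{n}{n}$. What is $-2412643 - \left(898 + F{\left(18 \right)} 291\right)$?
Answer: $-2413832$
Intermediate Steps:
$F{\left(n \right)} = 1$
$-2412643 - \left(898 + F{\left(18 \right)} 291\right) = -2412643 - \left(898 + 1 \cdot 291\right) = -2412643 - \left(898 + 291\right) = -2412643 - 1189 = -2413832$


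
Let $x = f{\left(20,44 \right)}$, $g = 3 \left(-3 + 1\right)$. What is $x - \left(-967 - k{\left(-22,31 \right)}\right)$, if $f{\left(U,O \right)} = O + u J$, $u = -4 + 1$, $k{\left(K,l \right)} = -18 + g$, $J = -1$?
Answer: $990$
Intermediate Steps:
$g = -6$ ($g = 3 \left(-2\right) = -6$)
$k{\left(K,l \right)} = -24$ ($k{\left(K,l \right)} = -18 - 6 = -24$)
$u = -3$
$f{\left(U,O \right)} = 3 + O$ ($f{\left(U,O \right)} = O - -3 = O + 3 = 3 + O$)
$x = 47$ ($x = 3 + 44 = 47$)
$x - \left(-967 - k{\left(-22,31 \right)}\right) = 47 - \left(-967 - -24\right) = 47 - \left(-967 + 24\right) = 47 - -943 = 47 + 943 = 990$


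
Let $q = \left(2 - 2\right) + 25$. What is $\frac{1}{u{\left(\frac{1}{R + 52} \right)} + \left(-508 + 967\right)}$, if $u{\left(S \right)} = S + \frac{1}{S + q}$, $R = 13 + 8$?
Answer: $\frac{133298}{61190937} \approx 0.0021784$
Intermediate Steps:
$q = 25$ ($q = 0 + 25 = 25$)
$R = 21$
$u{\left(S \right)} = S + \frac{1}{25 + S}$ ($u{\left(S \right)} = S + \frac{1}{S + 25} = S + \frac{1}{25 + S}$)
$\frac{1}{u{\left(\frac{1}{R + 52} \right)} + \left(-508 + 967\right)} = \frac{1}{\frac{1 + \left(\frac{1}{21 + 52}\right)^{2} + \frac{25}{21 + 52}}{25 + \frac{1}{21 + 52}} + \left(-508 + 967\right)} = \frac{1}{\frac{1 + \left(\frac{1}{73}\right)^{2} + \frac{25}{73}}{25 + \frac{1}{73}} + 459} = \frac{1}{\frac{1 + \left(\frac{1}{73}\right)^{2} + 25 \cdot \frac{1}{73}}{25 + \frac{1}{73}} + 459} = \frac{1}{\frac{1 + \frac{1}{5329} + \frac{25}{73}}{\frac{1826}{73}} + 459} = \frac{1}{\frac{73}{1826} \cdot \frac{7155}{5329} + 459} = \frac{1}{\frac{7155}{133298} + 459} = \frac{1}{\frac{61190937}{133298}} = \frac{133298}{61190937}$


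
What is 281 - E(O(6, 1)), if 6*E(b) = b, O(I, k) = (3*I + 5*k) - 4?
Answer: 1667/6 ≈ 277.83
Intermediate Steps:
O(I, k) = -4 + 3*I + 5*k
E(b) = b/6
281 - E(O(6, 1)) = 281 - (-4 + 3*6 + 5*1)/6 = 281 - (-4 + 18 + 5)/6 = 281 - 19/6 = 1667/6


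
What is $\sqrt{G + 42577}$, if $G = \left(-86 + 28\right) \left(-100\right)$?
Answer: $\sqrt{48377} \approx 219.95$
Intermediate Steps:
$G = 5800$ ($G = \left(-58\right) \left(-100\right) = 5800$)
$\sqrt{G + 42577} = \sqrt{5800 + 42577} = \sqrt{48377}$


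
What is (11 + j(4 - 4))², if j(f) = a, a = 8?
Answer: 361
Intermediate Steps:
j(f) = 8
(11 + j(4 - 4))² = (11 + 8)² = 19² = 361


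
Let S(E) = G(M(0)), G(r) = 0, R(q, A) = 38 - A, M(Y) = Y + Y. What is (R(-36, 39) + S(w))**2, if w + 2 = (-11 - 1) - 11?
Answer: 1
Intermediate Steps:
w = -25 (w = -2 + ((-11 - 1) - 11) = -2 + (-12 - 11) = -2 - 23 = -25)
M(Y) = 2*Y
S(E) = 0
(R(-36, 39) + S(w))**2 = ((38 - 1*39) + 0)**2 = ((38 - 39) + 0)**2 = (-1 + 0)**2 = (-1)**2 = 1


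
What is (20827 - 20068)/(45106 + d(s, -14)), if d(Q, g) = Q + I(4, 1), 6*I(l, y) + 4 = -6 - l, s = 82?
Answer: 2277/135557 ≈ 0.016797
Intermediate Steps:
I(l, y) = -5/3 - l/6 (I(l, y) = -⅔ + (-6 - l)/6 = -⅔ + (-1 - l/6) = -5/3 - l/6)
d(Q, g) = -7/3 + Q (d(Q, g) = Q + (-5/3 - ⅙*4) = Q + (-5/3 - ⅔) = Q - 7/3 = -7/3 + Q)
(20827 - 20068)/(45106 + d(s, -14)) = (20827 - 20068)/(45106 + (-7/3 + 82)) = 759/(45106 + 239/3) = 759/(135557/3) = 759*(3/135557) = 2277/135557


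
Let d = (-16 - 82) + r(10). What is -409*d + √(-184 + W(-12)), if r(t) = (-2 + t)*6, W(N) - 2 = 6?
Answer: 20450 + 4*I*√11 ≈ 20450.0 + 13.266*I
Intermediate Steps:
W(N) = 8 (W(N) = 2 + 6 = 8)
r(t) = -12 + 6*t
d = -50 (d = (-16 - 82) + (-12 + 6*10) = -98 + (-12 + 60) = -98 + 48 = -50)
-409*d + √(-184 + W(-12)) = -409*(-50) + √(-184 + 8) = 20450 + √(-176) = 20450 + 4*I*√11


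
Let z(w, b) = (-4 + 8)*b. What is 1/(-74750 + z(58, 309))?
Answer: -1/73514 ≈ -1.3603e-5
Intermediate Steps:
z(w, b) = 4*b
1/(-74750 + z(58, 309)) = 1/(-74750 + 4*309) = 1/(-74750 + 1236) = 1/(-73514) = -1/73514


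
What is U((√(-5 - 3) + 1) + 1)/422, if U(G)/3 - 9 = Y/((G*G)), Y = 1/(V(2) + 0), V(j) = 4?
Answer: 3*(143*I + 288*√2)/(6752*(I + 2*√2)) ≈ 0.063932 - 0.00013963*I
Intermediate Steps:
Y = ¼ (Y = 1/(4 + 0) = 1/4 = ¼ ≈ 0.25000)
U(G) = 27 + 3/(4*G²) (U(G) = 27 + 3*(1/(4*((G*G)))) = 27 + 3*(1/(4*(G²))) = 27 + 3*(1/(4*G²)) = 27 + 3/(4*G²))
U((√(-5 - 3) + 1) + 1)/422 = (27 + 3/(4*((√(-5 - 3) + 1) + 1)²))/422 = (27 + 3/(4*((√(-8) + 1) + 1)²))*(1/422) = (27 + 3/(4*((2*I*√2 + 1) + 1)²))*(1/422) = (27 + 3/(4*((1 + 2*I*√2) + 1)²))*(1/422) = (27 + 3/(4*(2 + 2*I*√2)²))*(1/422) = 27/422 + 3/(1688*(2 + 2*I*√2)²)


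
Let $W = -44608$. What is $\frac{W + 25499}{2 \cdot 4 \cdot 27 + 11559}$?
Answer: $- \frac{19109}{11775} \approx -1.6228$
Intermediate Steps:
$\frac{W + 25499}{2 \cdot 4 \cdot 27 + 11559} = \frac{-44608 + 25499}{2 \cdot 4 \cdot 27 + 11559} = - \frac{19109}{8 \cdot 27 + 11559} = - \frac{19109}{216 + 11559} = - \frac{19109}{11775}$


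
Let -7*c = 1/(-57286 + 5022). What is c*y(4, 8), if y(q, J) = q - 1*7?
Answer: -3/365848 ≈ -8.2001e-6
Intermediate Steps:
y(q, J) = -7 + q (y(q, J) = q - 7 = -7 + q)
c = 1/365848 (c = -1/(7*(-57286 + 5022)) = -⅐/(-52264) = -⅐*(-1/52264) = 1/365848 ≈ 2.7334e-6)
c*y(4, 8) = (-7 + 4)/365848 = (1/365848)*(-3) = -3/365848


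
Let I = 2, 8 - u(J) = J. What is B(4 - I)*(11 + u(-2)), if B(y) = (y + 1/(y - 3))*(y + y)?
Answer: 84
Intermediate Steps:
u(J) = 8 - J
B(y) = 2*y*(y + 1/(-3 + y)) (B(y) = (y + 1/(-3 + y))*(2*y) = 2*y*(y + 1/(-3 + y)))
B(4 - I)*(11 + u(-2)) = (2*(4 - 1*2)*(1 + (4 - 1*2)² - 3*(4 - 1*2))/(-3 + (4 - 1*2)))*(11 + (8 - 1*(-2))) = (2*(4 - 2)*(1 + (4 - 2)² - 3*(4 - 2))/(-3 + (4 - 2)))*(11 + (8 + 2)) = (2*2*(1 + 2² - 3*2)/(-3 + 2))*(11 + 10) = (2*2*(1 + 4 - 6)/(-1))*21 = (2*2*(-1)*(-1))*21 = 4*21 = 84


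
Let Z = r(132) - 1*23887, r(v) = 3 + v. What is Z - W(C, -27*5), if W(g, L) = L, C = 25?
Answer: -23617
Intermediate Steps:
Z = -23752 (Z = (3 + 132) - 1*23887 = 135 - 23887 = -23752)
Z - W(C, -27*5) = -23752 - (-27)*5 = -23752 - 1*(-135) = -23752 + 135 = -23617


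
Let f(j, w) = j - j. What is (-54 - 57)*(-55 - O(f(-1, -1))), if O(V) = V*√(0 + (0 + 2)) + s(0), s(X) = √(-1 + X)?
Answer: 6105 + 111*I ≈ 6105.0 + 111.0*I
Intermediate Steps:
f(j, w) = 0
O(V) = I + V*√2 (O(V) = V*√(0 + (0 + 2)) + √(-1 + 0) = V*√(0 + 2) + √(-1) = V*√2 + I = I + V*√2)
(-54 - 57)*(-55 - O(f(-1, -1))) = (-54 - 57)*(-55 - (I + 0*√2)) = -111*(-55 - (I + 0)) = -111*(-55 - I) = 6105 + 111*I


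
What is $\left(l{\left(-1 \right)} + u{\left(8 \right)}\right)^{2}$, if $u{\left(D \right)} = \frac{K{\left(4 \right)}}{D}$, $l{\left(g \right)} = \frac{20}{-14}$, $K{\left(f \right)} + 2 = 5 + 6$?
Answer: $\frac{289}{3136} \approx 0.092156$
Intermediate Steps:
$K{\left(f \right)} = 9$ ($K{\left(f \right)} = -2 + \left(5 + 6\right) = -2 + 11 = 9$)
$l{\left(g \right)} = - \frac{10}{7}$ ($l{\left(g \right)} = 20 \left(- \frac{1}{14}\right) = - \frac{10}{7}$)
$u{\left(D \right)} = \frac{9}{D}$
$\left(l{\left(-1 \right)} + u{\left(8 \right)}\right)^{2} = \left(- \frac{10}{7} + \frac{9}{8}\right)^{2} = \left(- \frac{17}{56}\right)^{2} = \frac{289}{3136}$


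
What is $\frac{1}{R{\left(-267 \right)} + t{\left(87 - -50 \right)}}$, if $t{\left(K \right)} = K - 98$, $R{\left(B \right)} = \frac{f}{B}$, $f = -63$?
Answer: $\frac{89}{3492} \approx 0.025487$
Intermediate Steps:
$R{\left(B \right)} = - \frac{63}{B}$
$t{\left(K \right)} = -98 + K$
$\frac{1}{R{\left(-267 \right)} + t{\left(87 - -50 \right)}} = \frac{1}{- \frac{63}{-267} + \left(-98 + \left(87 - -50\right)\right)} = \frac{1}{\left(-63\right) \left(- \frac{1}{267}\right) + \left(-98 + \left(87 + 50\right)\right)} = \frac{1}{\frac{21}{89} + \left(-98 + 137\right)} = \frac{1}{\frac{21}{89} + 39} = \frac{1}{\frac{3492}{89}} = \frac{89}{3492}$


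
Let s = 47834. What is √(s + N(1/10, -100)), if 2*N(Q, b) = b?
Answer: 2*√11946 ≈ 218.60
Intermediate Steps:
N(Q, b) = b/2
√(s + N(1/10, -100)) = √(47834 + (½)*(-100)) = √(47834 - 50) = √47784 = 2*√11946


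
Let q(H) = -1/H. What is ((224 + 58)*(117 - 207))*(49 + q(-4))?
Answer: -1249965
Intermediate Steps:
((224 + 58)*(117 - 207))*(49 + q(-4)) = ((224 + 58)*(117 - 207))*(49 - 1/(-4)) = (282*(-90))*(49 - 1*(-¼)) = -25380*(49 + ¼) = -25380*197/4 = -1249965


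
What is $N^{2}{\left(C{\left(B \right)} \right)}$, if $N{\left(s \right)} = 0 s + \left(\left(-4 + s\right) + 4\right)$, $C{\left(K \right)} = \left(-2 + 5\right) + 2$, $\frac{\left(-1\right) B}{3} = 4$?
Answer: $25$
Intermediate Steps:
$B = -12$ ($B = \left(-3\right) 4 = -12$)
$C{\left(K \right)} = 5$ ($C{\left(K \right)} = 3 + 2 = 5$)
$N{\left(s \right)} = s$ ($N{\left(s \right)} = 0 + s = s$)
$N^{2}{\left(C{\left(B \right)} \right)} = 5^{2} = 25$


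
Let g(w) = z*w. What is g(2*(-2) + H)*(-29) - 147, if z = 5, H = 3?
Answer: -2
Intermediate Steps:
g(w) = 5*w
g(2*(-2) + H)*(-29) - 147 = (5*(2*(-2) + 3))*(-29) - 147 = (5*(-4 + 3))*(-29) - 147 = (5*(-1))*(-29) - 147 = -5*(-29) - 147 = 145 - 147 = -2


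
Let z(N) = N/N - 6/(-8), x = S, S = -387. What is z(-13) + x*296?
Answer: -458201/4 ≈ -1.1455e+5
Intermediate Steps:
x = -387
z(N) = 7/4 (z(N) = 1 - 6*(-1/8) = 1 + 3/4 = 7/4)
z(-13) + x*296 = 7/4 - 387*296 = 7/4 - 114552 = -458201/4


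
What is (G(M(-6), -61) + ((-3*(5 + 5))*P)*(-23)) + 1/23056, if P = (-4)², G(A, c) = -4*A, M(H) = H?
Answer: 255091585/23056 ≈ 11064.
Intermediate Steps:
P = 16
(G(M(-6), -61) + ((-3*(5 + 5))*P)*(-23)) + 1/23056 = (-4*(-6) + (-3*(5 + 5)*16)*(-23)) + 1/23056 = (24 + (-3*10*16)*(-23)) + 1/23056 = (24 - 30*16*(-23)) + 1/23056 = (24 - 480*(-23)) + 1/23056 = (24 + 11040) + 1/23056 = 11064 + 1/23056 = 255091585/23056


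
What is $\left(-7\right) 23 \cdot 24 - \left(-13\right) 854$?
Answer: $7238$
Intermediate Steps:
$\left(-7\right) 23 \cdot 24 - \left(-13\right) 854 = \left(-161\right) 24 - -11102 = -3864 + 11102 = 7238$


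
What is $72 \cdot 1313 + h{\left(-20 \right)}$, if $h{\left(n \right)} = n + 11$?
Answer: $94527$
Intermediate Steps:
$h{\left(n \right)} = 11 + n$
$72 \cdot 1313 + h{\left(-20 \right)} = 72 \cdot 1313 + \left(11 - 20\right) = 94536 - 9 = 94527$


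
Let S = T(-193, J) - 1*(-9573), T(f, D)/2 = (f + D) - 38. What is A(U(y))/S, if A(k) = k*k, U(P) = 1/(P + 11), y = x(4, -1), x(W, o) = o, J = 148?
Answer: 1/940700 ≈ 1.0630e-6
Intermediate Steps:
y = -1
T(f, D) = -76 + 2*D + 2*f (T(f, D) = 2*((f + D) - 38) = 2*((D + f) - 38) = 2*(-38 + D + f) = -76 + 2*D + 2*f)
U(P) = 1/(11 + P)
A(k) = k**2
S = 9407 (S = (-76 + 2*148 + 2*(-193)) - 1*(-9573) = (-76 + 296 - 386) + 9573 = -166 + 9573 = 9407)
A(U(y))/S = (1/(11 - 1))**2/9407 = (1/10)**2*(1/9407) = (1/100)*(1/9407) = 1/940700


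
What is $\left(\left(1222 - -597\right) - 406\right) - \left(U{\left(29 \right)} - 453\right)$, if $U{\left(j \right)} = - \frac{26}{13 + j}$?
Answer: $\frac{39199}{21} \approx 1866.6$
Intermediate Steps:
$\left(\left(1222 - -597\right) - 406\right) - \left(U{\left(29 \right)} - 453\right) = \left(\left(1222 - -597\right) - 406\right) - \left(- \frac{26}{13 + 29} - 453\right) = \left(\left(1222 + 597\right) - 406\right) - \left(- \frac{26}{42} - 453\right) = \left(1819 - 406\right) - \left(\left(-26\right) \frac{1}{42} - 453\right) = 1413 - \left(- \frac{13}{21} - 453\right) = 1413 - - \frac{9526}{21} = 1413 + \frac{9526}{21} = \frac{39199}{21}$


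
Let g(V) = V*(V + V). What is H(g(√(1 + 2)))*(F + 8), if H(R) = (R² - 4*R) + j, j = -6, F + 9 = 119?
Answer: 708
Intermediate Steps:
F = 110 (F = -9 + 119 = 110)
g(V) = 2*V² (g(V) = V*(2*V) = 2*V²)
H(R) = -6 + R² - 4*R (H(R) = (R² - 4*R) - 6 = -6 + R² - 4*R)
H(g(√(1 + 2)))*(F + 8) = (-6 + (2*(√(1 + 2))²)² - 8*(√(1 + 2))²)*(110 + 8) = (-6 + (2*(√3)²)² - 8*(√3)²)*118 = (-6 + (2*3)² - 8*3)*118 = (-6 + 6² - 4*6)*118 = (-6 + 36 - 24)*118 = 6*118 = 708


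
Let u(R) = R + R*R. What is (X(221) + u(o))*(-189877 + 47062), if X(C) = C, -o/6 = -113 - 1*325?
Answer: -986742110895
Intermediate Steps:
o = 2628 (o = -6*(-113 - 1*325) = -6*(-113 - 325) = -6*(-438) = 2628)
u(R) = R + R²
(X(221) + u(o))*(-189877 + 47062) = (221 + 2628*(1 + 2628))*(-189877 + 47062) = (221 + 2628*2629)*(-142815) = (221 + 6909012)*(-142815) = 6909233*(-142815) = -986742110895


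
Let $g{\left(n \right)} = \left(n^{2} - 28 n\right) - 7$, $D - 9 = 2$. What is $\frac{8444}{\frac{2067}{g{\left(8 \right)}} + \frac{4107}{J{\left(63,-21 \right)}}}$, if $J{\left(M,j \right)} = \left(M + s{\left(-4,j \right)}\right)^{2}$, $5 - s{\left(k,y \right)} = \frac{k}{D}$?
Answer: $- \frac{797444334592}{1085906619} \approx -734.36$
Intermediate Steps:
$D = 11$ ($D = 9 + 2 = 11$)
$s{\left(k,y \right)} = 5 - \frac{k}{11}$
$J{\left(M,j \right)} = \left(\frac{59}{11} + M\right)^{2}$ ($J{\left(M,j \right)} = \left(M + \left(5 - - \frac{4}{11}\right)\right)^{2} = \left(M + \left(5 + \frac{4}{11}\right)\right)^{2} = \left(M + \frac{59}{11}\right)^{2} = \left(\frac{59}{11} + M\right)^{2}$)
$g{\left(n \right)} = -7 + n^{2} - 28 n$
$\frac{8444}{\frac{2067}{g{\left(8 \right)}} + \frac{4107}{J{\left(63,-21 \right)}}} = \frac{8444}{\frac{2067}{-7 + 8^{2} - 224} + \frac{4107}{\frac{1}{121} \left(59 + 11 \cdot 63\right)^{2}}} = \frac{8444}{\frac{2067}{-7 + 64 - 224} + \frac{4107}{\frac{1}{121} \left(59 + 693\right)^{2}}} = \frac{8444}{\frac{2067}{-167} + \frac{4107}{\frac{1}{121} \cdot 752^{2}}} = \frac{8444}{2067 \left(- \frac{1}{167}\right) + \frac{4107}{\frac{1}{121} \cdot 565504}} = \frac{8444}{- \frac{2067}{167} + \frac{4107}{\frac{565504}{121}}} = \frac{8444}{- \frac{2067}{167} + 4107 \cdot \frac{121}{565504}} = \frac{8444}{- \frac{2067}{167} + \frac{496947}{565504}} = \frac{8444}{- \frac{1085906619}{94439168}} = 8444 \left(- \frac{94439168}{1085906619}\right) = - \frac{797444334592}{1085906619}$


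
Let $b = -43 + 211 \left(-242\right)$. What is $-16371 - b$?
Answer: $34734$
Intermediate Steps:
$b = -51105$ ($b = -43 - 51062 = -51105$)
$-16371 - b = -16371 - -51105 = -16371 + 51105 = 34734$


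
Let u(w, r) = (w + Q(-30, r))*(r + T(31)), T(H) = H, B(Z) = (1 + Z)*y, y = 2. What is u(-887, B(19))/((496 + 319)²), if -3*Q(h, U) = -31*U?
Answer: -100891/1992675 ≈ -0.050631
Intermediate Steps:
Q(h, U) = 31*U/3 (Q(h, U) = -(-31)*U/3 = 31*U/3)
B(Z) = 2 + 2*Z (B(Z) = (1 + Z)*2 = 2 + 2*Z)
u(w, r) = (31 + r)*(w + 31*r/3) (u(w, r) = (w + 31*r/3)*(r + 31) = (w + 31*r/3)*(31 + r) = (31 + r)*(w + 31*r/3))
u(-887, B(19))/((496 + 319)²) = (31*(-887) + 31*(2 + 2*19)²/3 + 961*(2 + 2*19)/3 + (2 + 2*19)*(-887))/((496 + 319)²) = (-27497 + 31*(2 + 38)²/3 + 961*(2 + 38)/3 + (2 + 38)*(-887))/(815²) = (-27497 + (31/3)*40² + (961/3)*40 + 40*(-887))/664225 = (-27497 + (31/3)*1600 + 38440/3 - 35480)*(1/664225) = (-27497 + 49600/3 + 38440/3 - 35480)*(1/664225) = -100891/3*1/664225 = -100891/1992675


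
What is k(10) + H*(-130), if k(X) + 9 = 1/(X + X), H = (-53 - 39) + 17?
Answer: 194821/20 ≈ 9741.0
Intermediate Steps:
H = -75 (H = -92 + 17 = -75)
k(X) = -9 + 1/(2*X) (k(X) = -9 + 1/(X + X) = -9 + 1/(2*X))
k(10) + H*(-130) = (-9 + (½)/10) - 75*(-130) = (-9 + (½)*(⅒)) + 9750 = (-9 + 1/20) + 9750 = -179/20 + 9750 = 194821/20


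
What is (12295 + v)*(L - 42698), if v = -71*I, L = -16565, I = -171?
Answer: -1448150668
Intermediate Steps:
v = 12141 (v = -71*(-171) = 12141)
(12295 + v)*(L - 42698) = (12295 + 12141)*(-16565 - 42698) = 24436*(-59263) = -1448150668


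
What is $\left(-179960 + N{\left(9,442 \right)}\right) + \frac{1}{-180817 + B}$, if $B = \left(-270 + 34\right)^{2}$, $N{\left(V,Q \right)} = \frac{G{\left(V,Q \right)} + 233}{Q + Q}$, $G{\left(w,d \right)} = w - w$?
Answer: $- \frac{19904800089131}{110606964} \approx -1.7996 \cdot 10^{5}$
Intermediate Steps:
$G{\left(w,d \right)} = 0$
$N{\left(V,Q \right)} = \frac{233}{2 Q}$ ($N{\left(V,Q \right)} = \frac{0 + 233}{Q + Q} = \frac{233}{2 Q}$)
$B = 55696$ ($B = \left(-236\right)^{2} = 55696$)
$\left(-179960 + N{\left(9,442 \right)}\right) + \frac{1}{-180817 + B} = \left(-179960 + \frac{233}{2 \cdot 442}\right) + \frac{1}{-180817 + 55696} = \left(-179960 + \frac{233}{2} \cdot \frac{1}{442}\right) + \frac{1}{-125121} = \left(-179960 + \frac{233}{884}\right) - \frac{1}{125121} = - \frac{159084407}{884} - \frac{1}{125121} = - \frac{19904800089131}{110606964}$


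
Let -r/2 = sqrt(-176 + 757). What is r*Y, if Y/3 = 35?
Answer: -210*sqrt(581) ≈ -5061.8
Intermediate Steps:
Y = 105 (Y = 3*35 = 105)
r = -2*sqrt(581) (r = -2*sqrt(-176 + 757) = -2*sqrt(581) ≈ -48.208)
r*Y = -2*sqrt(581)*105 = -210*sqrt(581)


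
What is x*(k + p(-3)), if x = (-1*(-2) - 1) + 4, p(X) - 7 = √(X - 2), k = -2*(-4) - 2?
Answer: 65 + 5*I*√5 ≈ 65.0 + 11.18*I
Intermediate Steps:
k = 6 (k = 8 - 2 = 6)
p(X) = 7 + √(-2 + X) (p(X) = 7 + √(X - 2) = 7 + √(-2 + X))
x = 5 (x = (2 - 1) + 4 = 1 + 4 = 5)
x*(k + p(-3)) = 5*(6 + (7 + √(-2 - 3))) = 5*(6 + (7 + √(-5))) = 5*(6 + (7 + I*√5)) = 5*(13 + I*√5) = 65 + 5*I*√5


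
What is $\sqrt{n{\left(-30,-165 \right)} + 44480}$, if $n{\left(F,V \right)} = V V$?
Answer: $\sqrt{71705} \approx 267.78$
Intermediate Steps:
$n{\left(F,V \right)} = V^{2}$
$\sqrt{n{\left(-30,-165 \right)} + 44480} = \sqrt{\left(-165\right)^{2} + 44480} = \sqrt{27225 + 44480} = \sqrt{71705}$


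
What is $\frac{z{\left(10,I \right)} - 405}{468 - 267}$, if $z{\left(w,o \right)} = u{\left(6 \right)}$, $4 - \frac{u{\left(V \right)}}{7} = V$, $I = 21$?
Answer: $- \frac{419}{201} \approx -2.0846$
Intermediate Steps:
$u{\left(V \right)} = 28 - 7 V$
$z{\left(w,o \right)} = -14$ ($z{\left(w,o \right)} = 28 - 42 = -14$)
$\frac{z{\left(10,I \right)} - 405}{468 - 267} = \frac{-14 - 405}{468 - 267} = - \frac{419}{201}$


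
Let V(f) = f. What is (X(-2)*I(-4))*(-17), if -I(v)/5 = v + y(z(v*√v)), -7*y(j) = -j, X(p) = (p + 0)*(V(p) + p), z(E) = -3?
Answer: -21080/7 ≈ -3011.4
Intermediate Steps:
X(p) = 2*p² (X(p) = (p + 0)*(p + p) = p*(2*p) = 2*p²)
y(j) = j/7 (y(j) = -(-1)*j/7 = j/7)
I(v) = 15/7 - 5*v (I(v) = -5*(v + (⅐)*(-3)) = -5*(v - 3/7) = -5*(-3/7 + v) = 15/7 - 5*v)
(X(-2)*I(-4))*(-17) = ((2*(-2)²)*(15/7 - 5*(-4)))*(-17) = ((2*4)*(15/7 + 20))*(-17) = (8*(155/7))*(-17) = (1240/7)*(-17) = -21080/7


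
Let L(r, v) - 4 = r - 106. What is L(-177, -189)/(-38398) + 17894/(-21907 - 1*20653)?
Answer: -168804893/408554720 ≈ -0.41318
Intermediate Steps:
L(r, v) = -102 + r (L(r, v) = 4 + (r - 106) = 4 + (-106 + r) = -102 + r)
L(-177, -189)/(-38398) + 17894/(-21907 - 1*20653) = (-102 - 177)/(-38398) + 17894/(-21907 - 1*20653) = -279*(-1/38398) + 17894/(-21907 - 20653) = 279/38398 + 17894/(-42560) = 279/38398 + 17894*(-1/42560) = 279/38398 - 8947/21280 = -168804893/408554720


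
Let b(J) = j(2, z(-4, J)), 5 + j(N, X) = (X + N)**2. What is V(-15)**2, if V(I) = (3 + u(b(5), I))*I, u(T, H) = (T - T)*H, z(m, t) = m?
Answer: 2025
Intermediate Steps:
j(N, X) = -5 + (N + X)**2 (j(N, X) = -5 + (X + N)**2 = -5 + (N + X)**2)
b(J) = -1 (b(J) = -5 + (2 - 4)**2 = -5 + (-2)**2 = -5 + 4 = -1)
u(T, H) = 0 (u(T, H) = 0*H = 0)
V(I) = 3*I (V(I) = (3 + 0)*I = 3*I)
V(-15)**2 = (3*(-15))**2 = (-45)**2 = 2025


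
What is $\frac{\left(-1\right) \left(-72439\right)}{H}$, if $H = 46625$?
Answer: $\frac{72439}{46625} \approx 1.5537$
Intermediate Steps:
$\frac{\left(-1\right) \left(-72439\right)}{H} = \frac{\left(-1\right) \left(-72439\right)}{46625} = 72439 \cdot \frac{1}{46625} = \frac{72439}{46625}$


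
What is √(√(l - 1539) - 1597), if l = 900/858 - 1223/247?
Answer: √(-11789196133 + 2717*I*√11389843322)/2717 ≈ 0.49142 + 39.966*I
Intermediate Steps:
l = -10603/2717 (l = 900*(1/858) - 1223*1/247 = 150/143 - 1223/247 = -10603/2717 ≈ -3.9025)
√(√(l - 1539) - 1597) = √(√(-10603/2717 - 1539) - 1597) = √(√(-4192066/2717) - 1597) = √(I*√11389843322/2717 - 1597) = √(-1597 + I*√11389843322/2717)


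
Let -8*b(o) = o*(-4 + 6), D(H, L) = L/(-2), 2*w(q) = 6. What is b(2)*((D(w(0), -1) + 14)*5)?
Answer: -145/4 ≈ -36.250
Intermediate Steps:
w(q) = 3 (w(q) = (½)*6 = 3)
D(H, L) = -L/2 (D(H, L) = L*(-½) = -L/2)
b(o) = -o/4 (b(o) = -o*(-4 + 6)/8 = -o*2/8 = -o/4)
b(2)*((D(w(0), -1) + 14)*5) = (-¼*2)*((-½*(-1) + 14)*5) = -(½ + 14)*5/2 = -29*5/4 = -½*145/2 = -145/4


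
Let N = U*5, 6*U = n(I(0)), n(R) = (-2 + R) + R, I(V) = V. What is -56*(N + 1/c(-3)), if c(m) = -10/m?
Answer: 1148/15 ≈ 76.533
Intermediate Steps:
n(R) = -2 + 2*R
U = -⅓ (U = (-2 + 2*0)/6 = (-2 + 0)/6 = (⅙)*(-2) = -⅓ ≈ -0.33333)
N = -5/3 (N = -⅓*5 = -5/3 ≈ -1.6667)
-56*(N + 1/c(-3)) = -56*(-5/3 + 1/(-10/(-3))) = -56*(-5/3 + 1/(-10*(-⅓))) = -56*(-5/3 + 1/(10/3)) = -56*(-5/3 + 3/10) = -56*(-41/30) = 1148/15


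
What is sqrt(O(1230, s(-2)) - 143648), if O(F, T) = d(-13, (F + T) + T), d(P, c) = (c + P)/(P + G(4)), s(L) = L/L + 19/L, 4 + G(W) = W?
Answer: 4*I*sqrt(1518257)/13 ≈ 379.13*I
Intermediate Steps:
G(W) = -4 + W
s(L) = 1 + 19/L
d(P, c) = (P + c)/P (d(P, c) = (c + P)/(P + (-4 + 4)) = (P + c)/(P + 0) = (P + c)/P)
O(F, T) = 1 - 2*T/13 - F/13 (O(F, T) = (-13 + ((F + T) + T))/(-13) = -(-13 + (F + 2*T))/13 = -(-13 + F + 2*T)/13 = 1 - 2*T/13 - F/13)
sqrt(O(1230, s(-2)) - 143648) = sqrt((1 - 2*(19 - 2)/(13*(-2)) - 1/13*1230) - 143648) = sqrt((1 - (-1)*17/13 - 1230/13) - 143648) = sqrt((1 - 2/13*(-17/2) - 1230/13) - 143648) = sqrt((1 + 17/13 - 1230/13) - 143648) = sqrt(-1200/13 - 143648) = sqrt(-1868624/13) = 4*I*sqrt(1518257)/13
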